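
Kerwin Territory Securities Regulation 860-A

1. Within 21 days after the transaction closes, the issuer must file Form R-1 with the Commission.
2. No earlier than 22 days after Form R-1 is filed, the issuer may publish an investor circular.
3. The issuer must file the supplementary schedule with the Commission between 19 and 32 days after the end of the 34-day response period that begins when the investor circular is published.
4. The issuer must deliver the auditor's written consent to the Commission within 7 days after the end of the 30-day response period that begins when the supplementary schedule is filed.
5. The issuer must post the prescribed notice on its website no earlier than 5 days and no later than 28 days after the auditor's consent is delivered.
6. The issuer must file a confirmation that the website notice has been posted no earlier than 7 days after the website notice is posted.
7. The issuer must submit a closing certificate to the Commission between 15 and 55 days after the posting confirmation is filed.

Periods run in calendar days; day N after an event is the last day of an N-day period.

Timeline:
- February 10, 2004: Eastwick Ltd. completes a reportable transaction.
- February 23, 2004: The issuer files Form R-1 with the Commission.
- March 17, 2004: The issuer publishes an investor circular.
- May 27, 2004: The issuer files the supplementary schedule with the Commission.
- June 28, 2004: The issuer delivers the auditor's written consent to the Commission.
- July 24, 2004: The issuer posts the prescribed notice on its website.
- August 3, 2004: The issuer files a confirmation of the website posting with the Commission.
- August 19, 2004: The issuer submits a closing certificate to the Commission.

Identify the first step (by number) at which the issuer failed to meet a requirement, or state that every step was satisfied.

Step 1 — counting 21 days from February 10, 2004 (when the transaction closes) gives a deadline of March 2, 2004; done February 23, 2004 — timely.
Step 2 — must wait 22 days from February 23, 2004 (when Form R-1 is filed), so not before March 16, 2004; done March 17, 2004 — permitted.
Step 3 — 19 and 32 days from April 20, 2004 (end of the 34-day response period, which began when the investor circular is published on March 17, 2004) are May 9, 2004 and May 22, 2004 respectively; May 27, 2004 is 5 days past the end of the window.
The procedure was therefore not followed at step 3.

Step 3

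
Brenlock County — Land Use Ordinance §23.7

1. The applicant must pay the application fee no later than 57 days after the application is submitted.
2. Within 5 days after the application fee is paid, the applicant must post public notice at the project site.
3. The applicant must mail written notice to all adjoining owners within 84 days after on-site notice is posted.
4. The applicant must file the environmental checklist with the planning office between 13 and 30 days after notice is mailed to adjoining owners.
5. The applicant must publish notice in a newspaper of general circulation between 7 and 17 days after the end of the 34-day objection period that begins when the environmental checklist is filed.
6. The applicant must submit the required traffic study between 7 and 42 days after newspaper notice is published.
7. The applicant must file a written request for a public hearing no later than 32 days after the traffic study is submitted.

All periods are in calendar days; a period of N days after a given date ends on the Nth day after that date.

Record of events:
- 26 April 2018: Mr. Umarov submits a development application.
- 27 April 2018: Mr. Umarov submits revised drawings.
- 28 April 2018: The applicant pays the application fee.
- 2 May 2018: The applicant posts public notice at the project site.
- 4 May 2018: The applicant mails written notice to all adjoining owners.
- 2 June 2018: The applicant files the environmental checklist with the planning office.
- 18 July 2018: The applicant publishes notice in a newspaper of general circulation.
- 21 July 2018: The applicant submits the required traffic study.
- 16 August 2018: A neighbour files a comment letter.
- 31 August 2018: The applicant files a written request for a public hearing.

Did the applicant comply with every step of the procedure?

Step 1: 57 days after 26 April 2018 (when the application is submitted) is 22 June 2018; completed 28 April 2018, before the deadline.
Step 2: 5 days after 28 April 2018 (when the application fee is paid) is 3 May 2018; 2 May 2018 is within that limit.
Step 3: 84 days after 2 May 2018 (when on-site notice is posted) is 25 July 2018; completed 4 May 2018, before the deadline.
Step 4: the window is 13–30 days after 4 May 2018 (when notice is mailed to adjoining owners), so 17 May 2018 through 3 June 2018; done 2 June 2018 — within the window.
Step 5: the window is 7–17 days after 6 July 2018 (end of the 34-day objection period, which began when the environmental checklist is filed on 2 June 2018), so 13 July 2018 through 23 July 2018; done 18 July 2018, which is between those dates.
Step 6: the window is 7–42 days after 18 July 2018 (when newspaper notice is published), so 25 July 2018 through 29 August 2018; 21 July 2018 is 4 days too early.
That is the first point of non-compliance.

No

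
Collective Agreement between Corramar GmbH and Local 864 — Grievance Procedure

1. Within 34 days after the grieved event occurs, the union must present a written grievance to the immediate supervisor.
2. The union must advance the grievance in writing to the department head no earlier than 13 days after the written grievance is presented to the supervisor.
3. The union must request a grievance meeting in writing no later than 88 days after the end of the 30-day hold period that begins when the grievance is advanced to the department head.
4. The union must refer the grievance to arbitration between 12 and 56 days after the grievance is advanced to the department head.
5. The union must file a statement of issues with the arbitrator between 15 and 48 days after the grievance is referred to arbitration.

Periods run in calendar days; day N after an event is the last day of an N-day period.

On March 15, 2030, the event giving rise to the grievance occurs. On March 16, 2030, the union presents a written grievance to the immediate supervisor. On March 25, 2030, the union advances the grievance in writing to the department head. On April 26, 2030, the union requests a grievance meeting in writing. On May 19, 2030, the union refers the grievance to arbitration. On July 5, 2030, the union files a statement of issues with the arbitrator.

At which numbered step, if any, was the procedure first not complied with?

Step 2

(1) due by March 15, 2030 + 34 days = April 18, 2030; done March 16, 2030 — timely.
(2) permitted from March 16, 2030 + 13 days = March 29, 2030 onward; March 25, 2030 is 4 days before the earliest permitted date.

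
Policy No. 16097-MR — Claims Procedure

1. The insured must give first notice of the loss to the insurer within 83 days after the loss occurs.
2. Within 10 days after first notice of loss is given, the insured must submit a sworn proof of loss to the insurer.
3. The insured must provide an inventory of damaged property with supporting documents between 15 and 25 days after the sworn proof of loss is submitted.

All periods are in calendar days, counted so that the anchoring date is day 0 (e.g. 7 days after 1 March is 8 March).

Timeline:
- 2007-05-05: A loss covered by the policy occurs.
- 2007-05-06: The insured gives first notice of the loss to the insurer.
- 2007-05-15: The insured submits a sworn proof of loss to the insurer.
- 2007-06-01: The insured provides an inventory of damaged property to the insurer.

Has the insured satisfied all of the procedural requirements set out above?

Yes

Step 1 — counting 83 days from 2007-05-05 (when the loss occurs) gives a deadline of 2007-07-27; completed 2007-05-06, before the deadline.
Step 2 — counting 10 days from 2007-05-06 (when first notice of loss is given) gives a deadline of 2007-05-16; 2007-05-15 is within that limit.
Step 3 — 15 and 25 days from 2007-05-15 (when the sworn proof of loss is submitted) are 2007-05-30 and 2007-06-09 respectively; 2007-06-01 falls inside that range.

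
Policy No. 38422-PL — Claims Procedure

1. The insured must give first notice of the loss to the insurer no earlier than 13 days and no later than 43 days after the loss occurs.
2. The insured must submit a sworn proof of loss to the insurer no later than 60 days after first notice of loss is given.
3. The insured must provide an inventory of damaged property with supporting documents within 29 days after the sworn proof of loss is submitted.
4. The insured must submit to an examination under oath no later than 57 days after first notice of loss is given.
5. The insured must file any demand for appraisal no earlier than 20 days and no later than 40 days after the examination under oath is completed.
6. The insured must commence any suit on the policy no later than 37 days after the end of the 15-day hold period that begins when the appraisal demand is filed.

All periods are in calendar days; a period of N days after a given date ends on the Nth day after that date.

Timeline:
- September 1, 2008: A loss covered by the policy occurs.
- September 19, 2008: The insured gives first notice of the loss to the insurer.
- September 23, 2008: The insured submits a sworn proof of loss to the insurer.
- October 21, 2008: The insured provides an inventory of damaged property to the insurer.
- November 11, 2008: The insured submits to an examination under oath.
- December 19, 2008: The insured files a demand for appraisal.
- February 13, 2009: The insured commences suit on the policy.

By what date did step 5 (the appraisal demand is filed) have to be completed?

Step 5 runs from November 11, 2008, when the examination under oath is completed. The window is 20–40 days after November 11, 2008; it closes on December 21, 2008.

December 21, 2008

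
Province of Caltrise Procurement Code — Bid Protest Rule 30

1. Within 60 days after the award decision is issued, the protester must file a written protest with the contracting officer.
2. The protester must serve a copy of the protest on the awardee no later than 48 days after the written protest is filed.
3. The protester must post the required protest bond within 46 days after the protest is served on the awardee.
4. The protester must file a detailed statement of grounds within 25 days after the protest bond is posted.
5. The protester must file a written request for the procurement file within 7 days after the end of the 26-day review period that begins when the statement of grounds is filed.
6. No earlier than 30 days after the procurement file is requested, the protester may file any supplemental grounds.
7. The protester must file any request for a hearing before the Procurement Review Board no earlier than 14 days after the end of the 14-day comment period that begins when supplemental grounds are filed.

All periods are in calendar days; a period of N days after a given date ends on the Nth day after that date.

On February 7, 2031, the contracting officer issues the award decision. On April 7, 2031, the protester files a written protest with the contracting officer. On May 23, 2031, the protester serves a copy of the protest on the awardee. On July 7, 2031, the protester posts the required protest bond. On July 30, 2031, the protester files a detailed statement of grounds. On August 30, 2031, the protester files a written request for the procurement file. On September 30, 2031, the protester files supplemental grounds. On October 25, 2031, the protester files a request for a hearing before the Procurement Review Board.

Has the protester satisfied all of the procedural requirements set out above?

(1) due by February 7, 2031 + 60 days = April 8, 2031; April 7, 2031 is within that limit.
(2) due by April 7, 2031 + 48 days = May 25, 2031; May 23, 2031 is within that limit.
(3) due by May 23, 2031 + 46 days = July 8, 2031; completed July 7, 2031, before the deadline.
(4) due by July 7, 2031 + 25 days = August 1, 2031; completed July 30, 2031, before the deadline.
(5) due by August 25, 2031 + 7 days = September 1, 2031; August 30, 2031 is within that limit.
(6) permitted from August 30, 2031 + 30 days = September 29, 2031 onward; done September 30, 2031 — permitted.
(7) permitted from October 14, 2031 + 14 days = October 28, 2031 onward; acted on October 25, 2031, 3 days prematurely.

No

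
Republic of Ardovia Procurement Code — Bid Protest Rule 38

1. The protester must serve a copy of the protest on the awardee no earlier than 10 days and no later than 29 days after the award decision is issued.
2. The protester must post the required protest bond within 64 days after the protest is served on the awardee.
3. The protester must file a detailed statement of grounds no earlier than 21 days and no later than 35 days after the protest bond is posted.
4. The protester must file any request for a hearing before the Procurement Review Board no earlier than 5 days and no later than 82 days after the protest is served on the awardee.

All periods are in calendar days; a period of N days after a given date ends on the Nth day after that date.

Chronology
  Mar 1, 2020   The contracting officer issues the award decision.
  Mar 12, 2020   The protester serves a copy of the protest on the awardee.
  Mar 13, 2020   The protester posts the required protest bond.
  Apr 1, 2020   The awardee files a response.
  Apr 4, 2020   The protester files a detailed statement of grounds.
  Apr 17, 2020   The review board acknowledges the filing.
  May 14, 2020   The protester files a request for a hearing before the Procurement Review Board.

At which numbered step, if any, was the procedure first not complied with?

None — every step was satisfied

Step 1 — 10 and 29 days from Mar 1, 2020 (when the award decision is issued) are Mar 11, 2020 and Mar 30, 2020 respectively; Mar 12, 2020 falls inside that range.
Step 2 — counting 64 days from Mar 12, 2020 (when the protest is served on the awardee) gives a deadline of May 15, 2020; done Mar 13, 2020 — timely.
Step 3 — 21 and 35 days from Mar 13, 2020 (when the protest bond is posted) are Apr 3, 2020 and Apr 17, 2020 respectively; done Apr 4, 2020 — within the window.
Step 4 — 5 and 82 days from Mar 12, 2020 (when the protest is served on the awardee) are Mar 17, 2020 and Jun 2, 2020 respectively; done May 14, 2020, which is between those dates.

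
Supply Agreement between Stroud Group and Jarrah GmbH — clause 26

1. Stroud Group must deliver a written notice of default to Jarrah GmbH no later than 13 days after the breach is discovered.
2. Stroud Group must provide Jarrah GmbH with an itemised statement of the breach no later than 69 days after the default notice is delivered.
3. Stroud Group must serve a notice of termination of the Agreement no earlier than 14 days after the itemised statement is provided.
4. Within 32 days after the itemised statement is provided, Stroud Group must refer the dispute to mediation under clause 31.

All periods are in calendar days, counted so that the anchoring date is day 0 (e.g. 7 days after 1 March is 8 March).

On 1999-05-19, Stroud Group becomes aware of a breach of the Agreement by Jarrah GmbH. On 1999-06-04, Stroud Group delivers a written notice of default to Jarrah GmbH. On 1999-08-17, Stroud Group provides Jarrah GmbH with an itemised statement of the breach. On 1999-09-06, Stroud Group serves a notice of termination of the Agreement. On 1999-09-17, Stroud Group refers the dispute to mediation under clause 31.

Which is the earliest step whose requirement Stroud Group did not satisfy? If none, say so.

Step 1

(1) due by 1999-05-19 + 13 days = 1999-06-01; not done until 1999-06-04, 3 days after the deadline.
Later steps need not be reached.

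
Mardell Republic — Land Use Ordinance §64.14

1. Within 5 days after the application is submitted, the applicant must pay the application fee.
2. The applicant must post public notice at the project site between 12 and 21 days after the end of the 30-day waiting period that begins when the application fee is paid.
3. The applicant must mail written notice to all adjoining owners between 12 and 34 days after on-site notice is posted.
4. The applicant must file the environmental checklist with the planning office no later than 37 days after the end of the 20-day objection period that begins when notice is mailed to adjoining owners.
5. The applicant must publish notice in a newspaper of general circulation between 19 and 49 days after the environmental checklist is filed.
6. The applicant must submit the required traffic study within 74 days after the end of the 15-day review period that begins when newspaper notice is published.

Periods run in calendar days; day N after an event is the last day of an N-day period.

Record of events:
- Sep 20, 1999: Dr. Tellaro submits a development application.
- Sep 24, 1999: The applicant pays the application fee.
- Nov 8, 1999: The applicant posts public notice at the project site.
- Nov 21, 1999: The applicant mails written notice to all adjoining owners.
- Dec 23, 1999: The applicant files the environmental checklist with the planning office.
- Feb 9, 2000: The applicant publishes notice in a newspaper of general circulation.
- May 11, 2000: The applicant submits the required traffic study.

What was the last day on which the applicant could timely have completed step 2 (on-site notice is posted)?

Nov 14, 1999

The application fee is paid on Sep 24, 1999; the 30-day waiting period therefore ends Oct 24, 1999, and step 2 runs from that date. The window is 12–21 days after Oct 24, 1999; it closes on Nov 14, 1999.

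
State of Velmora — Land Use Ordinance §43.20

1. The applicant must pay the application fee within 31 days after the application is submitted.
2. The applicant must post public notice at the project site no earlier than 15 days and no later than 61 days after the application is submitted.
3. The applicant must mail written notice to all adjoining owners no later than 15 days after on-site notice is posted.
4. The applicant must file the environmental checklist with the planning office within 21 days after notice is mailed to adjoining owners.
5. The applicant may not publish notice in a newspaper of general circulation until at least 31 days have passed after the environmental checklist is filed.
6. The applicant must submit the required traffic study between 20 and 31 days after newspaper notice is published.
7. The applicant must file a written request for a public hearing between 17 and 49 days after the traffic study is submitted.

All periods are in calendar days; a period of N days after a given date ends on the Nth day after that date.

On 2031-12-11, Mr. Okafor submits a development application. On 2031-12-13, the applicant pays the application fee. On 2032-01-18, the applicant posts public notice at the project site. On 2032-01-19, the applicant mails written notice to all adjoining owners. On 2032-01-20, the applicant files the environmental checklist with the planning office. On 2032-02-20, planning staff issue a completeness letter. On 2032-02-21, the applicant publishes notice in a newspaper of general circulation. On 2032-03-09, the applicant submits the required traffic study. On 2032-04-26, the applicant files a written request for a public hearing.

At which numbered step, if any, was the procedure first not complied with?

Step 6

Step 1: 31 days after 2031-12-11 (when the application is submitted) is 2032-01-11; 2031-12-13 is within that limit.
Step 2: the window is 15–61 days after 2031-12-11 (when the application is submitted), so 2031-12-26 through 2032-02-10; done 2032-01-18 — within the window.
Step 3: 15 days after 2032-01-18 (when on-site notice is posted) is 2032-02-02; completed 2032-01-19, before the deadline.
Step 4: 21 days after 2032-01-19 (when notice is mailed to adjoining owners) is 2032-02-09; completed 2032-01-20, before the deadline.
Step 5: the earliest permitted date is 31 days after 2032-01-20 (when the environmental checklist is filed), i.e. 2032-02-20; 2032-02-21 is on or after that date.
Step 6: the window is 20–31 days after 2032-02-21 (when newspaper notice is published), so 2032-03-12 through 2032-03-23; 2032-03-09 is 3 days too early.
The analysis stops there.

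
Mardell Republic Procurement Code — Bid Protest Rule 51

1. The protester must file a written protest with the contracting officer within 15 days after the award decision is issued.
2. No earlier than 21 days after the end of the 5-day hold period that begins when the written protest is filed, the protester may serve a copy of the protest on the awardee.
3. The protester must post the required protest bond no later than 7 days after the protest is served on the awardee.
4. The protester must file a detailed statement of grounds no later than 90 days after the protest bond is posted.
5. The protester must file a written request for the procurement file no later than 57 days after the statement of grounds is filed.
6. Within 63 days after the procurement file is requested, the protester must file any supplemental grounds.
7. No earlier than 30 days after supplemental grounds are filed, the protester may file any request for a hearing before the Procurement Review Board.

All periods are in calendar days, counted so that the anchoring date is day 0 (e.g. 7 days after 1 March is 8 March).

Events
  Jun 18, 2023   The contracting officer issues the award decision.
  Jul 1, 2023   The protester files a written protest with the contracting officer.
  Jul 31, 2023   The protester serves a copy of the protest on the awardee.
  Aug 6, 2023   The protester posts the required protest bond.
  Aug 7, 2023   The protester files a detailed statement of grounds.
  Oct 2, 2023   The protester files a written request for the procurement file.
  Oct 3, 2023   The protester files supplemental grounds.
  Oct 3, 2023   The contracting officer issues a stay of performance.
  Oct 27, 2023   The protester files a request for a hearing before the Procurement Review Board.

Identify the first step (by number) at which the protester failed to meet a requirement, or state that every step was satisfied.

Step 7

Step 1 — counting 15 days from Jun 18, 2023 (when the award decision is issued) gives a deadline of Jul 3, 2023; Jul 1, 2023 is within that limit.
Step 2 — must wait 21 days from Jul 6, 2023 (end of the 5-day hold period, which began when the written protest is filed on Jul 1, 2023), so not before Jul 27, 2023; done Jul 31, 2023, after the minimum wait.
Step 3 — counting 7 days from Jul 31, 2023 (when the protest is served on the awardee) gives a deadline of Aug 7, 2023; Aug 6, 2023 is within that limit.
Step 4 — counting 90 days from Aug 6, 2023 (when the protest bond is posted) gives a deadline of Nov 4, 2023; done Aug 7, 2023 — timely.
Step 5 — counting 57 days from Aug 7, 2023 (when the statement of grounds is filed) gives a deadline of Oct 3, 2023; completed Oct 2, 2023, before the deadline.
Step 6 — counting 63 days from Oct 2, 2023 (when the procurement file is requested) gives a deadline of Dec 4, 2023; Oct 3, 2023 is within that limit.
Step 7 — must wait 30 days from Oct 3, 2023 (when supplemental grounds are filed), so not before Nov 2, 2023; acted on Oct 27, 2023, 6 days prematurely.
The analysis stops there.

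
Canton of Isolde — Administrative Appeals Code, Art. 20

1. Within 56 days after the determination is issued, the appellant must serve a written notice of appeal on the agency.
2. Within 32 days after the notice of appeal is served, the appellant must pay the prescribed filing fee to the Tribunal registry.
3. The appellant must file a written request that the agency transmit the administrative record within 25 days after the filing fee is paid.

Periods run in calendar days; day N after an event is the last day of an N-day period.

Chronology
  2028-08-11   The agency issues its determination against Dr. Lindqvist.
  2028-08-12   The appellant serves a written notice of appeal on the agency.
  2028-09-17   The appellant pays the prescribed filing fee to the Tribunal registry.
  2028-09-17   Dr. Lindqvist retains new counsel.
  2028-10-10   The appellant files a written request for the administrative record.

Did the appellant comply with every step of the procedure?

No

Step 1 — counting 56 days from 2028-08-11 (when the determination is issued) gives a deadline of 2028-10-06; completed 2028-08-12, before the deadline.
Step 2 — counting 32 days from 2028-08-12 (when the notice of appeal is served) gives a deadline of 2028-09-13; 2028-09-17 misses that deadline by 4 days.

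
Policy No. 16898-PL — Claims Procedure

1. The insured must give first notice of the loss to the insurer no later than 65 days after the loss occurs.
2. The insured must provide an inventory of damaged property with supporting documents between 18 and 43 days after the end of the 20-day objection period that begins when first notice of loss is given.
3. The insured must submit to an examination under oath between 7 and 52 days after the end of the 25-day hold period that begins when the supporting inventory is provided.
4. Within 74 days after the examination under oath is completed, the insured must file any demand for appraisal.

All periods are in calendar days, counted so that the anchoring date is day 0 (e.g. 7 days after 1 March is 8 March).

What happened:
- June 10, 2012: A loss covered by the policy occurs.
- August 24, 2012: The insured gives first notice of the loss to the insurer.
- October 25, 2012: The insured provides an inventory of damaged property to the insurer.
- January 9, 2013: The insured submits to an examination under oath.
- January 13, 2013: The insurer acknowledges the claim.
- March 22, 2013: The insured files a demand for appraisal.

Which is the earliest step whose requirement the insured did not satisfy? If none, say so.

(1) due by June 10, 2012 + 65 days = August 14, 2012; August 24, 2012 misses that deadline by 10 days.

Step 1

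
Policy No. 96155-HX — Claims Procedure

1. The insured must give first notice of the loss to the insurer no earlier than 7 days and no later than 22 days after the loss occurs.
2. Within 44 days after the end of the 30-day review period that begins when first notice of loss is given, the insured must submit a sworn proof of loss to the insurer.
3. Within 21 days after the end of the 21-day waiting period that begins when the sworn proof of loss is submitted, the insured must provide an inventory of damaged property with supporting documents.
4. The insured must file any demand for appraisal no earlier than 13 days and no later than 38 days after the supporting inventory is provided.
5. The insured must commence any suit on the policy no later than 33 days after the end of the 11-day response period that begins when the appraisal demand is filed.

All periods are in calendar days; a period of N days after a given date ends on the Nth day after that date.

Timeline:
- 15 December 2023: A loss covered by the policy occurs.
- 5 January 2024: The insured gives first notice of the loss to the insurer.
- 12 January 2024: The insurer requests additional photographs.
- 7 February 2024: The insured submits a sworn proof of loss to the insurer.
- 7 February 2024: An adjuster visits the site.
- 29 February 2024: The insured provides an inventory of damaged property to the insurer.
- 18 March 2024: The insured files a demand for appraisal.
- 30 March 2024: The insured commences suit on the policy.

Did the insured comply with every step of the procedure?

Yes

Step 1 — 7 and 22 days from 15 December 2023 (when the loss occurs) are 22 December 2023 and 6 January 2024 respectively; 5 January 2024 falls inside that range.
Step 2 — counting 44 days from 4 February 2024 (end of the 30-day review period, which began when first notice of loss is given on 5 January 2024) gives a deadline of 19 March 2024; done 7 February 2024 — timely.
Step 3 — counting 21 days from 28 February 2024 (end of the 21-day waiting period, which began when the sworn proof of loss is submitted on 7 February 2024) gives a deadline of 20 March 2024; 29 February 2024 is within that limit.
Step 4 — 13 and 38 days from 29 February 2024 (when the supporting inventory is provided) are 13 March 2024 and 7 April 2024 respectively; done 18 March 2024, which is between those dates.
Step 5 — counting 33 days from 29 March 2024 (end of the 11-day response period, which began when the appraisal demand is filed on 18 March 2024) gives a deadline of 1 May 2024; done 30 March 2024 — timely.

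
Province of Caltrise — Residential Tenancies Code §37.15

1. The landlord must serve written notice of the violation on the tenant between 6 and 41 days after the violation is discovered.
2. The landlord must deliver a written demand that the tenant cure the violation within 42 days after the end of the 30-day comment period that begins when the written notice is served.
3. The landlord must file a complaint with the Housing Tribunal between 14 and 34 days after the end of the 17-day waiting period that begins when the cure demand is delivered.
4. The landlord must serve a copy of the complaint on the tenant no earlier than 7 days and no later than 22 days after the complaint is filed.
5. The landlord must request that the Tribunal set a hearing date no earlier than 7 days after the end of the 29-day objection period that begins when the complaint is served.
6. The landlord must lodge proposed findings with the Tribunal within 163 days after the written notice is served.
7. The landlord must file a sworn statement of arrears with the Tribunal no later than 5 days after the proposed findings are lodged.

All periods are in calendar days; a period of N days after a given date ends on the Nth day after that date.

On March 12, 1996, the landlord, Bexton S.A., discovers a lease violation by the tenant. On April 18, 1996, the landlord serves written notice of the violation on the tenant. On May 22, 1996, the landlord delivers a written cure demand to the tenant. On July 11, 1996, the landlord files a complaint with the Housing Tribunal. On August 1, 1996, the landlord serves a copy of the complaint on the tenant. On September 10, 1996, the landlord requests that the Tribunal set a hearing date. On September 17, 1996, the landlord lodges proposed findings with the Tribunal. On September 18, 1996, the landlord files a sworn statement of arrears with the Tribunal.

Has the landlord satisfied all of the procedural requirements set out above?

Step 1 — 6 and 41 days from March 12, 1996 (when the violation is discovered) are March 18, 1996 and April 22, 1996 respectively; done April 18, 1996 — within the window.
Step 2 — counting 42 days from May 18, 1996 (end of the 30-day comment period, which began when the written notice is served on April 18, 1996) gives a deadline of June 29, 1996; completed May 22, 1996, before the deadline.
Step 3 — 14 and 34 days from June 8, 1996 (end of the 17-day waiting period, which began when the cure demand is delivered on May 22, 1996) are June 22, 1996 and July 12, 1996 respectively; done July 11, 1996 — within the window.
Step 4 — 7 and 22 days from July 11, 1996 (when the complaint is filed) are July 18, 1996 and August 2, 1996 respectively; done August 1, 1996 — within the window.
Step 5 — must wait 7 days from August 30, 1996 (end of the 29-day objection period, which began when the complaint is served on August 1, 1996), so not before September 6, 1996; done September 10, 1996, after the minimum wait.
Step 6 — counting 163 days from April 18, 1996 (when the written notice is served) gives a deadline of September 28, 1996; September 17, 1996 is within that limit.
Step 7 — counting 5 days from September 17, 1996 (when the proposed findings are lodged) gives a deadline of September 22, 1996; September 18, 1996 is within that limit.

Yes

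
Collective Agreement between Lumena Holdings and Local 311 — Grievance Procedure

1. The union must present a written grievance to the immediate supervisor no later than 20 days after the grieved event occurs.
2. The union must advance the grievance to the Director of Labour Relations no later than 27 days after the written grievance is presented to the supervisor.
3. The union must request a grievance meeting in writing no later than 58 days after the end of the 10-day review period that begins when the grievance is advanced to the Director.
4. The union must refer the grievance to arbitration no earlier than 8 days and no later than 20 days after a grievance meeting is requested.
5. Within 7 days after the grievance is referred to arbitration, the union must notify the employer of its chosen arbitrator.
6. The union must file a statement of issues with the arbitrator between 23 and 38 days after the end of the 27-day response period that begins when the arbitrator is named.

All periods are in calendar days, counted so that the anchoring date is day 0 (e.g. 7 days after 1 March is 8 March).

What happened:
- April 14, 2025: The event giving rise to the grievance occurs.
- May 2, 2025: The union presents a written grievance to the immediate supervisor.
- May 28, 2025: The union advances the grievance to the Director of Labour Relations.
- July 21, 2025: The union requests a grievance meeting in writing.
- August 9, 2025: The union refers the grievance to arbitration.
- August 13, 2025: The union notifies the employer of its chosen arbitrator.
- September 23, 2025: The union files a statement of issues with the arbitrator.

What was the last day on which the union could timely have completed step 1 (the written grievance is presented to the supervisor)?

Step 1 runs from April 14, 2025, when the grieved event occurs. 20 days after April 14, 2025 is May 4, 2025.

May 4, 2025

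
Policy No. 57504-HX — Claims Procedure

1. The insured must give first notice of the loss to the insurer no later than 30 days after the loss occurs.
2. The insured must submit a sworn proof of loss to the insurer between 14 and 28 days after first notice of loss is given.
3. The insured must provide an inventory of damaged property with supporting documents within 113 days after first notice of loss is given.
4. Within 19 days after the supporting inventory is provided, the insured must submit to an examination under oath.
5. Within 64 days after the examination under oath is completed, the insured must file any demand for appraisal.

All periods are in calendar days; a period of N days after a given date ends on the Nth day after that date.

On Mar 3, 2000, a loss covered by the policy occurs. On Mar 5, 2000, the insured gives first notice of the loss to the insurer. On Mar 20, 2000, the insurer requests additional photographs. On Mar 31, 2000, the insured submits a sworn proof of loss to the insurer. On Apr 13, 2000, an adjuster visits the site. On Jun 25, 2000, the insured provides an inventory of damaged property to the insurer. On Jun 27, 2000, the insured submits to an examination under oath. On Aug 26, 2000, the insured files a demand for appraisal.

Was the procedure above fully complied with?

(1) due by Mar 3, 2000 + 30 days = Apr 2, 2000; completed Mar 5, 2000, before the deadline.
(2) the permitted window runs from Mar 5, 2000 + 14 = Mar 19, 2000 to Mar 5, 2000 + 28 = Apr 2, 2000; done Mar 31, 2000, which is between those dates.
(3) due by Mar 5, 2000 + 113 days = Jun 26, 2000; Jun 25, 2000 is within that limit.
(4) due by Jun 25, 2000 + 19 days = Jul 14, 2000; done Jun 27, 2000 — timely.
(5) due by Jun 27, 2000 + 64 days = Aug 30, 2000; completed Aug 26, 2000, before the deadline.

Yes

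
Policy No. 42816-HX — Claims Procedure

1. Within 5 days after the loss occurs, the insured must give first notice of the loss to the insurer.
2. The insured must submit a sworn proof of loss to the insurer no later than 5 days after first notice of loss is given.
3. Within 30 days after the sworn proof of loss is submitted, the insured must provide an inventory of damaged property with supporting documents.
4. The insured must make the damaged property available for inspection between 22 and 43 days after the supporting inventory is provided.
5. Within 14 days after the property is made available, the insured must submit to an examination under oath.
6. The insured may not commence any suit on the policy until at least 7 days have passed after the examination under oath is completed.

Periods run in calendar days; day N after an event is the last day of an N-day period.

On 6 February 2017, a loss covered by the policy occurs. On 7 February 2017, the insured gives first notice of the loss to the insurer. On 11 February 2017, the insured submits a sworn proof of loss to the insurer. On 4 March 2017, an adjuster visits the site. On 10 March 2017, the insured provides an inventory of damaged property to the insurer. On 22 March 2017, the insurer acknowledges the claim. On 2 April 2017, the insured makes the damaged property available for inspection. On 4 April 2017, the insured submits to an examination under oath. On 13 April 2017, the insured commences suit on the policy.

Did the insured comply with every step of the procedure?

Yes

(1) due by 6 February 2017 + 5 days = 11 February 2017; done 7 February 2017 — timely.
(2) due by 7 February 2017 + 5 days = 12 February 2017; 11 February 2017 is within that limit.
(3) due by 11 February 2017 + 30 days = 13 March 2017; done 10 March 2017 — timely.
(4) the permitted window runs from 10 March 2017 + 22 = 1 April 2017 to 10 March 2017 + 43 = 22 April 2017; done 2 April 2017, which is between those dates.
(5) due by 2 April 2017 + 14 days = 16 April 2017; 4 April 2017 is within that limit.
(6) permitted from 4 April 2017 + 7 days = 11 April 2017 onward; done 13 April 2017, after the minimum wait.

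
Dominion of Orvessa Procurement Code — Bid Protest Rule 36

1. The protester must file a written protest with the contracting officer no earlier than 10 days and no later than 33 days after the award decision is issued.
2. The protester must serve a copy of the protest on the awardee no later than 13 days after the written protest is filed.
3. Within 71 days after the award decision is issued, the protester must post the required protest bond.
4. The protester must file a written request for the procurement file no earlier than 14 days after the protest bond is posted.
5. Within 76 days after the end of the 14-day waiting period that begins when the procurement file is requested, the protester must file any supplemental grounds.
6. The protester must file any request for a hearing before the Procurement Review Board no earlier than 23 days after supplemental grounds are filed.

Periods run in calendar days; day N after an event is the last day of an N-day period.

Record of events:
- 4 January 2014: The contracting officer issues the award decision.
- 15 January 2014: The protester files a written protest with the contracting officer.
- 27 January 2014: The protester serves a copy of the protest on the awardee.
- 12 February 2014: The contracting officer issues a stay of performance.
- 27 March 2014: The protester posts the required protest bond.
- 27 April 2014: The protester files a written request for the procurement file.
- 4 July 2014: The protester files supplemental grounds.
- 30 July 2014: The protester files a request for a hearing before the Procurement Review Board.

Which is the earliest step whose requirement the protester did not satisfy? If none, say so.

Step 3

Step 1: the window is 10–33 days after 4 January 2014 (when the award decision is issued), so 14 January 2014 through 6 February 2014; done 15 January 2014, which is between those dates.
Step 2: 13 days after 15 January 2014 (when the written protest is filed) is 28 January 2014; completed 27 January 2014, before the deadline.
Step 3: 71 days after 4 January 2014 (when the award decision is issued) is 16 March 2014; 27 March 2014 misses that deadline by 11 days.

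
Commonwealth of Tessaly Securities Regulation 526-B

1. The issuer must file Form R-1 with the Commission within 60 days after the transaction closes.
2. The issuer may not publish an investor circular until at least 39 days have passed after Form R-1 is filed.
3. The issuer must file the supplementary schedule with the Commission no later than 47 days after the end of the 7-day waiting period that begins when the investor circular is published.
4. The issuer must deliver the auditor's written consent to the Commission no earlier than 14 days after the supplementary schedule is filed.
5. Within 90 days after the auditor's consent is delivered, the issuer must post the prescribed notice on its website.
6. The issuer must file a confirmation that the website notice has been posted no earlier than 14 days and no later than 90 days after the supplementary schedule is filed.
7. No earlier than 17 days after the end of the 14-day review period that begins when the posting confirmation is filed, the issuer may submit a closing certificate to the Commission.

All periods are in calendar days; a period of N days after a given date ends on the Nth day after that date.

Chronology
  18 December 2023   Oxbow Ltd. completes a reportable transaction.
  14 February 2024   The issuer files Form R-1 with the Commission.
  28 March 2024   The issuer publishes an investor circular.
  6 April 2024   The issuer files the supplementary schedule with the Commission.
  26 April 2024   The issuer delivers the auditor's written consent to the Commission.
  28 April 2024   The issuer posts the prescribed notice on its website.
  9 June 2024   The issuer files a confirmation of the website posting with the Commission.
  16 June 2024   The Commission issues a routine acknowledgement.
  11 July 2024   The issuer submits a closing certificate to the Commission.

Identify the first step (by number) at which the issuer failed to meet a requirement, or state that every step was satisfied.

None — every step was satisfied

(1) due by 18 December 2023 + 60 days = 16 February 2024; done 14 February 2024 — timely.
(2) permitted from 14 February 2024 + 39 days = 24 March 2024 onward; 28 March 2024 is on or after that date.
(3) due by 4 April 2024 + 47 days = 21 May 2024; done 6 April 2024 — timely.
(4) permitted from 6 April 2024 + 14 days = 20 April 2024 onward; done 26 April 2024, after the minimum wait.
(5) due by 26 April 2024 + 90 days = 25 July 2024; completed 28 April 2024, before the deadline.
(6) the permitted window runs from 6 April 2024 + 14 = 20 April 2024 to 6 April 2024 + 90 = 5 July 2024; done 9 June 2024 — within the window.
(7) permitted from 23 June 2024 + 17 days = 10 July 2024 onward; done 11 July 2024, after the minimum wait.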